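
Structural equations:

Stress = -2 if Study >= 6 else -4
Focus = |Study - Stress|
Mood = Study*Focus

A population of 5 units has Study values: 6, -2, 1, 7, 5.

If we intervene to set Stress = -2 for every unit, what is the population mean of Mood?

29.8

Every unit gets Stress=-2 under the intervention. Mood values become 48, 0, 3, 63, 35; E[Mood|do(Stress=-2)] = 29.8.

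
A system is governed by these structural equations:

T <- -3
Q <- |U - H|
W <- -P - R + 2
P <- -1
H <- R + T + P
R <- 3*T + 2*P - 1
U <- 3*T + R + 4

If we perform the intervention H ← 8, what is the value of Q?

25

The intervention breaks the incoming arrows to H: H <- R + T + P no longer applies, and H = 8.
R = 3*T + 2*P - 1  [with T=-3, P=-1]  = -12
U = 3*T + R + 4  [with T=-3, R=-12]  = -17
Q = |U - H|  [with U=-17, H=8]  = 25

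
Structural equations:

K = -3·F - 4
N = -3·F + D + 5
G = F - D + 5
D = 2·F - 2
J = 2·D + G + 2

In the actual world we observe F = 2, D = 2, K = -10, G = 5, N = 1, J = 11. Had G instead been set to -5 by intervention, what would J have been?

1

Under do(G=-5), the mechanism G = F - D + 5 is discarded; G is fixed at -5.
D = 2·F - 2  [with F=2]  = 2
J = 2·D + G + 2  [with D=2, G=-5]  = 1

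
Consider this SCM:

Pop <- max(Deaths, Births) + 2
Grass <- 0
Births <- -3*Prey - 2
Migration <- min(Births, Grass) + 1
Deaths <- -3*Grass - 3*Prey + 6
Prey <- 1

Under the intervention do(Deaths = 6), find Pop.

8

Under do(Deaths=6), the mechanism Deaths <- -3*Grass - 3*Prey + 6 is discarded; Deaths is fixed at 6.
Births = -3*Prey - 2  [with Prey=1]  = -5
Pop = max(Deaths, Births) + 2  [with Deaths=6, Births=-5]  = 8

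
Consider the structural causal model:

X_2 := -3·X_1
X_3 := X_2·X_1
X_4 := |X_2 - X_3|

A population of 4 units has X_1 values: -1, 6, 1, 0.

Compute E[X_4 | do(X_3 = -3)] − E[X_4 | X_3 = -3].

3

The intervention sets X_3=-3 in all 4 units regardless of X_1. Recomputing X_4 per unit gives 6, 15, 0, 3; average 6.
Conditioning on X_3=-3 selects the 2 unit(s) with X_1 ∈ {-1, 1}. Their X_4 values: 6, 0. Mean = 3.
Difference = 6 − 3 = 3.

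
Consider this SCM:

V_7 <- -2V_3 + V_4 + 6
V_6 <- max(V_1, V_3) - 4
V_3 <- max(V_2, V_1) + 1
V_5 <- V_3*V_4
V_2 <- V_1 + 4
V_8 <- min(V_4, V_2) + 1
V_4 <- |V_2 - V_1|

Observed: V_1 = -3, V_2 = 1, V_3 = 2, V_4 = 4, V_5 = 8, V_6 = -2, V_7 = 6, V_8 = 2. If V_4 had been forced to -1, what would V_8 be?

do(V_4=-1) replaces the equation V_4 <- |V_2 - V_1| with the constant V_4 = -1.
V_2 = V_1 + 4  [with V_1=-3]  = 1
V_8 = min(V_4, V_2) + 1  [with V_4=-1, V_2=1]  = 0

0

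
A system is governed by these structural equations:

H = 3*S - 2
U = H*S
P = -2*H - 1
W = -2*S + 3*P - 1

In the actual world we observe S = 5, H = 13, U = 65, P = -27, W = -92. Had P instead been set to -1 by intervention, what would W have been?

-14

Intervening sets P = -1 and removes its equation (P = -2*H - 1).
W = -2*S + 3*P - 1  [with S=5, P=-1]  = -14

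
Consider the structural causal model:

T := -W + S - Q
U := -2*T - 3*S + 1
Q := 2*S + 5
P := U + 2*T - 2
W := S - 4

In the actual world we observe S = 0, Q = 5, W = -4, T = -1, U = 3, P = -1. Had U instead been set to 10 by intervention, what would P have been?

The intervention breaks the incoming arrows to U: U := -2*T - 3*S + 1 no longer applies, and U = 10.
Q = 2*S + 5  [with S=0]  = 5
W = S - 4  [with S=0]  = -4
T = -W + S - Q  [with W=-4, S=0, Q=5]  = -1
P = U + 2*T - 2  [with U=10, T=-1]  = 6

6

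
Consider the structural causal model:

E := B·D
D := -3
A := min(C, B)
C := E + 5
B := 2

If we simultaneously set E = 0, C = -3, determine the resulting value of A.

-3

Setting E = 0, C = -3 by intervention discards those variables' equations.
A = min(C, B)  [with C=-3, B=2]  = -3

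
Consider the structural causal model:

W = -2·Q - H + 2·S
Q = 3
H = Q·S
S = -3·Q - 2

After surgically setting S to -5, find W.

-1

Under do(S=-5), the mechanism S = -3·Q - 2 is discarded; S is fixed at -5.
H = Q·S  [with Q=3, S=-5]  = -15
W = -2·Q - H + 2·S  [with Q=3, H=-15, S=-5]  = -1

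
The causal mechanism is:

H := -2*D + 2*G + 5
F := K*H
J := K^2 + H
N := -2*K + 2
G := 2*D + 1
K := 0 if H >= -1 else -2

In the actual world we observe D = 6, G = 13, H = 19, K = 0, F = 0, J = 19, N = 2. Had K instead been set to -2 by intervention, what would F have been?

-38

Intervening sets K = -2 and removes its equation (K := 0 if H >= -1 else -2).
G = 2*D + 1  [with D=6]  = 13
H = -2*D + 2*G + 5  [with D=6, G=13]  = 19
F = K*H  [with K=-2, H=19]  = -38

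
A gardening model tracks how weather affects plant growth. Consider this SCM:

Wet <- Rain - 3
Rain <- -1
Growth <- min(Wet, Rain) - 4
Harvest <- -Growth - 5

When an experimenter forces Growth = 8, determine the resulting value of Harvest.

-13

The intervention breaks the incoming arrows to Growth: Growth <- min(Wet, Rain) - 4 no longer applies, and Growth = 8.
Harvest = -Growth - 5  [with Growth=8]  = -13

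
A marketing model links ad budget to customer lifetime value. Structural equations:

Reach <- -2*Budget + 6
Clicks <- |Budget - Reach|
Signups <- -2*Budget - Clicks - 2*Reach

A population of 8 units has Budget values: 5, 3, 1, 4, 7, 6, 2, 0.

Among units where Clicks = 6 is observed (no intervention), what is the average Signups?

-14

E[Signups|Clicks=6] averages over only the 2 units with Clicks=6 (Budget = 4, 0): Signups = -10, -18, mean -14.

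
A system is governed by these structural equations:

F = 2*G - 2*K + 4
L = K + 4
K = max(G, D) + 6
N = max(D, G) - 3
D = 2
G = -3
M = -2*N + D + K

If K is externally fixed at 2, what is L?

6

The intervention breaks the incoming arrows to K: K = max(G, D) + 6 no longer applies, and K = 2.
L = K + 4  [with K=2]  = 6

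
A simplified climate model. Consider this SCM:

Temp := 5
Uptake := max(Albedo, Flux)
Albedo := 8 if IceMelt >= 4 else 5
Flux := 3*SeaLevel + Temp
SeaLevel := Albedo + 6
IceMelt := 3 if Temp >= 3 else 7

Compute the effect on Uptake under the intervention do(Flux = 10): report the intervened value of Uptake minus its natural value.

-28

The intervention breaks the incoming arrows to Flux: Flux := 3*SeaLevel + Temp no longer applies, and Flux = 10.
IceMelt = 3 if Temp >= 3 else 7  [with Temp=5]  = 3
Albedo = 8 if IceMelt >= 4 else 5  [with IceMelt=3]  = 5
Uptake = max(Albedo, Flux)  [with Albedo=5, Flux=10]  = 10
Without intervention: IceMelt = 3 if Temp >= 3 else 7  [with Temp=5]  = 3; Albedo = 8 if IceMelt >= 4 else 5  [with IceMelt=3]  = 5; SeaLevel = Albedo + 6  [with Albedo=5]  = 11; Flux = 3*SeaLevel + Temp  [with SeaLevel=11, Temp=5]  = 38; Uptake = max(Albedo, Flux)  [with Albedo=5, Flux=38]  = 38.
Change = 10 − 38 = -28.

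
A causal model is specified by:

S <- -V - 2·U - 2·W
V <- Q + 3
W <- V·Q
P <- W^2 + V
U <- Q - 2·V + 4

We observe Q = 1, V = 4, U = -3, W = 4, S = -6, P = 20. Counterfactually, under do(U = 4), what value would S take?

-20

do(U=4) replaces the equation U <- Q - 2·V + 4 with the constant U = 4.
V = Q + 3  [with Q=1]  = 4
W = V·Q  [with V=4, Q=1]  = 4
S = -V - 2·U - 2·W  [with V=4, U=4, W=4]  = -20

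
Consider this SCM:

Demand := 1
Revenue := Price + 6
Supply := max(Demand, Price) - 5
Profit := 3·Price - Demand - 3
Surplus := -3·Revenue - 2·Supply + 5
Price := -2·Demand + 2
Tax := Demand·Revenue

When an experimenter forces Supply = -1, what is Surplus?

-11

The intervention breaks the incoming arrows to Supply: Supply := max(Demand, Price) - 5 no longer applies, and Supply = -1.
Price = -2·Demand + 2  [with Demand=1]  = 0
Revenue = Price + 6  [with Price=0]  = 6
Surplus = -3·Revenue - 2·Supply + 5  [with Revenue=6, Supply=-1]  = -11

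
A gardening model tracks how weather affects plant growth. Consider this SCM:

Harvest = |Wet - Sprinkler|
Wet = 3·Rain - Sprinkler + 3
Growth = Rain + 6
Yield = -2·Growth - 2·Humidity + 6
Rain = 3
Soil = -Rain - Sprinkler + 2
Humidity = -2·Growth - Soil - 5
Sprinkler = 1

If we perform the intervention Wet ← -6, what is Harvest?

7

do(Wet=-6) replaces the equation Wet = 3·Rain - Sprinkler + 3 with the constant Wet = -6.
Harvest = |Wet - Sprinkler|  [with Wet=-6, Sprinkler=1]  = 7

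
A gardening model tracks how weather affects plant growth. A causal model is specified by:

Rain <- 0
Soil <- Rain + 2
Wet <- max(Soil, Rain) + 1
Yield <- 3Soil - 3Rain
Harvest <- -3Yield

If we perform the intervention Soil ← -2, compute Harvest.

do(Soil=-2) replaces the equation Soil <- Rain + 2 with the constant Soil = -2.
Yield = 3Soil - 3Rain  [with Soil=-2, Rain=0]  = -6
Harvest = -3Yield  [with Yield=-6]  = 18

18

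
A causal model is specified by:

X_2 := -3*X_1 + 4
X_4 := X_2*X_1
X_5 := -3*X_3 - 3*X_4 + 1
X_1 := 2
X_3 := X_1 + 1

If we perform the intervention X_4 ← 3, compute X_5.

-17

Intervening sets X_4 = 3 and removes its equation (X_4 := X_2*X_1).
X_3 = X_1 + 1  [with X_1=2]  = 3
X_5 = -3*X_3 - 3*X_4 + 1  [with X_3=3, X_4=3]  = -17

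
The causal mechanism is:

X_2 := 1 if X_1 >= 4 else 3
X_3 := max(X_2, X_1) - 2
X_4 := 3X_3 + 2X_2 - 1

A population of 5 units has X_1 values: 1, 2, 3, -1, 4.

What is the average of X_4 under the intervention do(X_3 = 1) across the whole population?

7.2

do(X_3=1) breaks X_3's dependence on X_1. With X_3=1 fixed, X_4 across the units is 8, 8, 8, 8, 4, mean 7.2.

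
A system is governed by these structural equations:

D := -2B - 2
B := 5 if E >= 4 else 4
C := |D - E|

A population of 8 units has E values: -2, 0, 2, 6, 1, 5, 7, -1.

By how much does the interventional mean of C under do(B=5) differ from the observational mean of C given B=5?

-3.75

do(B=5) breaks B's dependence on E. With B=5 fixed, C across the units is 10, 12, 14, 18, 13, 17, 19, 11, mean 14.25.
Conditioning on B=5 selects the 3 unit(s) with E ∈ {6, 5, 7}. Their C values: 18, 17, 19. Mean = 18.
Difference = 14.25 − 18 = -3.75.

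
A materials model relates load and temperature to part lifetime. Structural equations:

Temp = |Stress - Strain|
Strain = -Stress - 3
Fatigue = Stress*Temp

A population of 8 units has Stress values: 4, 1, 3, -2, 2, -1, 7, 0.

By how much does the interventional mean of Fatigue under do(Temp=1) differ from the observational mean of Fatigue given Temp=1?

do(Temp=1) breaks Temp's dependence on Stress. With Temp=1 fixed, Fatigue across the units is 4, 1, 3, -2, 2, -1, 7, 0, mean 1.75.
Conditioning on Temp=1 selects the 2 unit(s) with Stress ∈ {-2, -1}. Their Fatigue values: -2, -1. Mean = -1.5.
Difference = 1.75 − (-1.5) = 3.25.

3.25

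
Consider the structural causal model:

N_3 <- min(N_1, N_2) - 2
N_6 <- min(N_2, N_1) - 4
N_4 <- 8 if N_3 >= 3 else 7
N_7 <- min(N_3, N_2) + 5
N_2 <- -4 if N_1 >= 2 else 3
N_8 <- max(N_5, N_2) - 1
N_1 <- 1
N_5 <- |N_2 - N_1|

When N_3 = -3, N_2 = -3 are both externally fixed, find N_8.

3

Under do(N_3 = -3, N_2 = -3), each intervened variable's structural equation is replaced by its fixed value.
N_5 = |N_2 - N_1|  [with N_2=-3, N_1=1]  = 4
N_8 = max(N_5, N_2) - 1  [with N_5=4, N_2=-3]  = 3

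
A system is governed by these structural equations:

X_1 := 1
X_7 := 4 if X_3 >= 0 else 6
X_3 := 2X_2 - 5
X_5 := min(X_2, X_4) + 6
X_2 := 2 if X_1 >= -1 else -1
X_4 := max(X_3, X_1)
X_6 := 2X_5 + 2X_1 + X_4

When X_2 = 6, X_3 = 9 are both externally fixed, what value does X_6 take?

35

Under do(X_2 = 6, X_3 = 9), each intervened variable's structural equation is replaced by its fixed value.
X_4 = max(X_3, X_1)  [with X_3=9, X_1=1]  = 9
X_5 = min(X_2, X_4) + 6  [with X_2=6, X_4=9]  = 12
X_6 = 2X_5 + 2X_1 + X_4  [with X_5=12, X_1=1, X_4=9]  = 35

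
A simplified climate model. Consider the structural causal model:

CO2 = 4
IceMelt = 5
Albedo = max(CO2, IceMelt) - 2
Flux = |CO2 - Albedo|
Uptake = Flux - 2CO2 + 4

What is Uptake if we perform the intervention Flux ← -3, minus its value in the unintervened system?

-4

Intervening sets Flux = -3 and removes its equation (Flux = |CO2 - Albedo|).
Uptake = Flux - 2CO2 + 4  [with Flux=-3, CO2=4]  = -7
Without intervention: Albedo = max(CO2, IceMelt) - 2  [with CO2=4, IceMelt=5]  = 3; Flux = |CO2 - Albedo|  [with CO2=4, Albedo=3]  = 1; Uptake = Flux - 2CO2 + 4  [with Flux=1, CO2=4]  = -3.
Change = -7 − (-3) = -4.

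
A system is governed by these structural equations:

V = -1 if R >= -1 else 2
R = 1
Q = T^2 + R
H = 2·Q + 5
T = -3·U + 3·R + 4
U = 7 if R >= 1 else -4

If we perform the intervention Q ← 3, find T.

-14

do(Q=3) replaces the equation Q = T^2 + R with the constant Q = 3.
T is not downstream of the intervention, so its value is determined by the original equations.
U = 7 if R >= 1 else -4  [with R=1]  = 7
T = -3·U + 3·R + 4  [with U=7, R=1]  = -14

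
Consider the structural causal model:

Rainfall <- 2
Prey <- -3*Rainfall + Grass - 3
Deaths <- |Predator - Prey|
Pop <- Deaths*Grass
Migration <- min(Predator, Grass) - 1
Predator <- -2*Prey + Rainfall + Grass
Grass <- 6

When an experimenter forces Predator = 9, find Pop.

72

The intervention breaks the incoming arrows to Predator: Predator <- -2*Prey + Rainfall + Grass no longer applies, and Predator = 9.
Prey = -3*Rainfall + Grass - 3  [with Rainfall=2, Grass=6]  = -3
Deaths = |Predator - Prey|  [with Predator=9, Prey=-3]  = 12
Pop = Deaths*Grass  [with Deaths=12, Grass=6]  = 72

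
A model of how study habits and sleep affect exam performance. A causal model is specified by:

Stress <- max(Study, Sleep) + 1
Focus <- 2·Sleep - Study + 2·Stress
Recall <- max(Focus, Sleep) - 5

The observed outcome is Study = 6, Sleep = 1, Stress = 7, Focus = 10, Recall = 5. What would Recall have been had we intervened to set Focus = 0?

-4

Intervening sets Focus = 0 and removes its equation (Focus <- 2·Sleep - Study + 2·Stress).
Recall = max(Focus, Sleep) - 5  [with Focus=0, Sleep=1]  = -4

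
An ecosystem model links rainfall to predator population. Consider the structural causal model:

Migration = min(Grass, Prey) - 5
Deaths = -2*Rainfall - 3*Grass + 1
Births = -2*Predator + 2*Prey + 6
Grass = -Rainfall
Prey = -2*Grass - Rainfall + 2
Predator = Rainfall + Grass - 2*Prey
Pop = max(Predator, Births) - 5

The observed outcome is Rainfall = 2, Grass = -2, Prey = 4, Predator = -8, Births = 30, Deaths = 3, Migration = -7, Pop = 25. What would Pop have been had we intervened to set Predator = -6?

21

do(Predator=-6) replaces the equation Predator = Rainfall + Grass - 2*Prey with the constant Predator = -6.
Grass = -Rainfall  [with Rainfall=2]  = -2
Prey = -2*Grass - Rainfall + 2  [with Grass=-2, Rainfall=2]  = 4
Births = -2*Predator + 2*Prey + 6  [with Predator=-6, Prey=4]  = 26
Pop = max(Predator, Births) - 5  [with Predator=-6, Births=26]  = 21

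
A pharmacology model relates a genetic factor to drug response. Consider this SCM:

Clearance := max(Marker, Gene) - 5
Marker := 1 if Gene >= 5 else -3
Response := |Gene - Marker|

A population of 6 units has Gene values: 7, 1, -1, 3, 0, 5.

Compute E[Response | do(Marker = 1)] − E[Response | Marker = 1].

-2.5

Under do(Marker=1), Marker's equation is replaced by Marker=1 for every unit. Per-unit Response: 6, 0, 2, 2, 1, 4. Mean = 2.5.
Conditioning on Marker=1 selects the 2 unit(s) with Gene ∈ {7, 5}. Their Response values: 6, 4. Mean = 5.
Difference = 2.5 − 5 = -2.5.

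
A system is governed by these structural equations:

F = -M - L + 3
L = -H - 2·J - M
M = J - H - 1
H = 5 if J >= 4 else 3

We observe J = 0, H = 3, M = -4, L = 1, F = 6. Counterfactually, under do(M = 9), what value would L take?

The intervention breaks the incoming arrows to M: M = J - H - 1 no longer applies, and M = 9.
H = 5 if J >= 4 else 3  [with J=0]  = 3
L = -H - 2·J - M  [with H=3, J=0, M=9]  = -12

-12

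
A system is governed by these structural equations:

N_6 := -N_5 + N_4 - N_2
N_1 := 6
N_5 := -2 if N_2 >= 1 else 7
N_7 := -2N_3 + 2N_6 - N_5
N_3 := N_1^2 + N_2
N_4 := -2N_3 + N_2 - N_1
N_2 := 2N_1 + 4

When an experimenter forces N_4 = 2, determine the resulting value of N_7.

The intervention breaks the incoming arrows to N_4: N_4 := -2N_3 + N_2 - N_1 no longer applies, and N_4 = 2.
N_2 = 2N_1 + 4  [with N_1=6]  = 16
N_3 = N_1^2 + N_2  [with N_1=6, N_2=16]  = 52
N_5 = -2 if N_2 >= 1 else 7  [with N_2=16]  = -2
N_6 = -N_5 + N_4 - N_2  [with N_5=-2, N_4=2, N_2=16]  = -12
N_7 = -2N_3 + 2N_6 - N_5  [with N_3=52, N_6=-12, N_5=-2]  = -126

-126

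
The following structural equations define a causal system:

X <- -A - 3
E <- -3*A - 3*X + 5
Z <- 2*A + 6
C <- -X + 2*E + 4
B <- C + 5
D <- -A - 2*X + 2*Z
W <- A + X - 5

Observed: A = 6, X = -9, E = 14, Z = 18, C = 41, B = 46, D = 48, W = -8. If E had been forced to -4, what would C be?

5

do(E=-4) replaces the equation E <- -3*A - 3*X + 5 with the constant E = -4.
X = -A - 3  [with A=6]  = -9
C = -X + 2*E + 4  [with X=-9, E=-4]  = 5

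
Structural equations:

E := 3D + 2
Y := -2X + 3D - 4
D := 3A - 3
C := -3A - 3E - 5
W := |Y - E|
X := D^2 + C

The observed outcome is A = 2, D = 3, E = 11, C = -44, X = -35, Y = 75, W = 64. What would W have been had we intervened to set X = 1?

Under do(X=1), the mechanism X := D^2 + C is discarded; X is fixed at 1.
D = 3A - 3  [with A=2]  = 3
E = 3D + 2  [with D=3]  = 11
Y = -2X + 3D - 4  [with X=1, D=3]  = 3
W = |Y - E|  [with Y=3, E=11]  = 8

8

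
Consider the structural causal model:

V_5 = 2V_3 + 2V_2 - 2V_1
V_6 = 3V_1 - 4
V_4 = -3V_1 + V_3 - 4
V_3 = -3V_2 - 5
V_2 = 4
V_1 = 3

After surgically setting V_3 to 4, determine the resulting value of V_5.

10

do(V_3=4) replaces the equation V_3 = -3V_2 - 5 with the constant V_3 = 4.
V_5 = 2V_3 + 2V_2 - 2V_1  [with V_3=4, V_2=4, V_1=3]  = 10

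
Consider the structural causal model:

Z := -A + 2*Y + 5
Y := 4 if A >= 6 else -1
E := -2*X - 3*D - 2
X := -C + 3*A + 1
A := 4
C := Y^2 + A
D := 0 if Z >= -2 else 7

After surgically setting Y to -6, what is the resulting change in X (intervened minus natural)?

-35

Under do(Y=-6), the mechanism Y := 4 if A >= 6 else -1 is discarded; Y is fixed at -6.
C = Y^2 + A  [with Y=-6, A=4]  = 40
X = -C + 3*A + 1  [with C=40, A=4]  = -27
Without intervention: Y = 4 if A >= 6 else -1  [with A=4]  = -1; C = Y^2 + A  [with Y=-1, A=4]  = 5; X = -C + 3*A + 1  [with C=5, A=4]  = 8.
Change = -27 − 8 = -35.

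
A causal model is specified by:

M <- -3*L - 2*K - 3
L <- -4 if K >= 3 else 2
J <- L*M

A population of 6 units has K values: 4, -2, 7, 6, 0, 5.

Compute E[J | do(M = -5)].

do(M=-5) breaks M's dependence on K. With M=-5 fixed, J across the units is 20, -10, 20, 20, -10, 20, mean 10.

10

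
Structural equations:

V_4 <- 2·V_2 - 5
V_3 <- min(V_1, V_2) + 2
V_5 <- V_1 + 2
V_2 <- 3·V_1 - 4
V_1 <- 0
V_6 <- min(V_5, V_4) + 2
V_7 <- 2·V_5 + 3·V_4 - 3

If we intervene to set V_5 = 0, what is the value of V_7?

Under do(V_5=0), the mechanism V_5 <- V_1 + 2 is discarded; V_5 is fixed at 0.
V_2 = 3·V_1 - 4  [with V_1=0]  = -4
V_4 = 2·V_2 - 5  [with V_2=-4]  = -13
V_7 = 2·V_5 + 3·V_4 - 3  [with V_5=0, V_4=-13]  = -42

-42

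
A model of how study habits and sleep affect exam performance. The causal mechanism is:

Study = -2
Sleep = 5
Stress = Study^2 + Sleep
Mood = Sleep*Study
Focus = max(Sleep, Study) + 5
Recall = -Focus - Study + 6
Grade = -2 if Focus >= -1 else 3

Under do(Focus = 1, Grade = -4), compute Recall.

The joint intervention fixes Focus = 1, Grade = -4, removing each variable's own equation.
Recall = -Focus - Study + 6  [with Focus=1, Study=-2]  = 7

7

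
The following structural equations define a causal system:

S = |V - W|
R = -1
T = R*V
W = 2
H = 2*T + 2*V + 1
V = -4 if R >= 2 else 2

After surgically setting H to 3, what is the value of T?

do(H=3) replaces the equation H = 2*T + 2*V + 1 with the constant H = 3.
Since T is not a descendant of the intervened variable, it is unaffected.
V = -4 if R >= 2 else 2  [with R=-1]  = 2
T = R*V  [with R=-1, V=2]  = -2

-2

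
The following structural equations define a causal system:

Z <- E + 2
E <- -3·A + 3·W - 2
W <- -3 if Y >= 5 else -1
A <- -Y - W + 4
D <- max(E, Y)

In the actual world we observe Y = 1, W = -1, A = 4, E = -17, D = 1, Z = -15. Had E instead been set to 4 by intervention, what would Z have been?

6

Under do(E=4), the mechanism E <- -3·A + 3·W - 2 is discarded; E is fixed at 4.
Z = E + 2  [with E=4]  = 6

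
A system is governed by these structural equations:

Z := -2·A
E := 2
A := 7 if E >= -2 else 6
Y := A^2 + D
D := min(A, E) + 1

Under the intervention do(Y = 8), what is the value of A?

7

The intervention breaks the incoming arrows to Y: Y := A^2 + D no longer applies, and Y = 8.
Since A is not a descendant of the intervened variable, it is unaffected.
A = 7 if E >= -2 else 6  [with E=2]  = 7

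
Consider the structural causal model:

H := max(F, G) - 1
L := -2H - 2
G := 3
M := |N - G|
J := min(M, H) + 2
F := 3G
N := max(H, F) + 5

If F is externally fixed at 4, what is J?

5

Under do(F=4), the mechanism F := 3G is discarded; F is fixed at 4.
H = max(F, G) - 1  [with F=4, G=3]  = 3
N = max(H, F) + 5  [with H=3, F=4]  = 9
M = |N - G|  [with N=9, G=3]  = 6
J = min(M, H) + 2  [with M=6, H=3]  = 5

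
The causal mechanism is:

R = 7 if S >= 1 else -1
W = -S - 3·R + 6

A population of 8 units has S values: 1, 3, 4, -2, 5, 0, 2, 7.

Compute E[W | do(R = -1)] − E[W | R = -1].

Under do(R=-1), R's equation is replaced by R=-1 for every unit. Per-unit W: 8, 6, 5, 11, 4, 9, 7, 2. Mean = 6.5.
Observing R=-1 restricts to units where R's equation naturally yields -1: S ∈ {-2, 0}. In that subpopulation W = 11, 9, mean 10.
Difference = 6.5 − 10 = -3.5.

-3.5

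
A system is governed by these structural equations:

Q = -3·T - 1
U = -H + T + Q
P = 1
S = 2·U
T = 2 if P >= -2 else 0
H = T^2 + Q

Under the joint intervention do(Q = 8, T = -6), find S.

-84

Setting Q = 8, T = -6 by intervention discards those variables' equations.
H = T^2 + Q  [with T=-6, Q=8]  = 44
U = -H + T + Q  [with H=44, T=-6, Q=8]  = -42
S = 2·U  [with U=-42]  = -84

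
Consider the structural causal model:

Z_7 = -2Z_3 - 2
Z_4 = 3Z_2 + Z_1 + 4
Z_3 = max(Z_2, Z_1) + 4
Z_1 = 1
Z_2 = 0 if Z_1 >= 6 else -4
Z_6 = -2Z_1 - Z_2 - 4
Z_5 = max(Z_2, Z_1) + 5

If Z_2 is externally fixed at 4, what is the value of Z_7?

Under do(Z_2=4), the mechanism Z_2 = 0 if Z_1 >= 6 else -4 is discarded; Z_2 is fixed at 4.
Z_3 = max(Z_2, Z_1) + 4  [with Z_2=4, Z_1=1]  = 8
Z_7 = -2Z_3 - 2  [with Z_3=8]  = -18

-18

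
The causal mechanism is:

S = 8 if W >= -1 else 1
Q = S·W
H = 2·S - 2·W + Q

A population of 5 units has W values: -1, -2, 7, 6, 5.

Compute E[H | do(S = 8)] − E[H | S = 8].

Under do(S=8), S's equation is replaced by S=8 for every unit. Per-unit H: 10, 4, 58, 52, 46. Mean = 34.
E[H|S=8] averages over only the 4 units with S=8 (W = -1, 7, 6, 5): H = 10, 58, 52, 46, mean 41.5.
Difference = 34 − 41.5 = -7.5.

-7.5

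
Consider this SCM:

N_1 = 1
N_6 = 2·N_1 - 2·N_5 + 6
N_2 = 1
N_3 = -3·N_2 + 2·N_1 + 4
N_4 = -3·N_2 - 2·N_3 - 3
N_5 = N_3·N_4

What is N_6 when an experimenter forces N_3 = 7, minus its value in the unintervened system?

208

The intervention breaks the incoming arrows to N_3: N_3 = -3·N_2 + 2·N_1 + 4 no longer applies, and N_3 = 7.
N_4 = -3·N_2 - 2·N_3 - 3  [with N_2=1, N_3=7]  = -20
N_5 = N_3·N_4  [with N_3=7, N_4=-20]  = -140
N_6 = 2·N_1 - 2·N_5 + 6  [with N_1=1, N_5=-140]  = 288
Without intervention: N_3 = -3·N_2 + 2·N_1 + 4  [with N_2=1, N_1=1]  = 3; N_4 = -3·N_2 - 2·N_3 - 3  [with N_2=1, N_3=3]  = -12; N_5 = N_3·N_4  [with N_3=3, N_4=-12]  = -36; N_6 = 2·N_1 - 2·N_5 + 6  [with N_1=1, N_5=-36]  = 80.
Change = 288 − 80 = 208.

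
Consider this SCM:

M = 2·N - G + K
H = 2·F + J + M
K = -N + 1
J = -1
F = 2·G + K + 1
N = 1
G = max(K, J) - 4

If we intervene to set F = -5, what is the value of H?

Intervening sets F = -5 and removes its equation (F = 2·G + K + 1).
K = -N + 1  [with N=1]  = 0
G = max(K, J) - 4  [with K=0, J=-1]  = -4
M = 2·N - G + K  [with N=1, G=-4, K=0]  = 6
H = 2·F + J + M  [with F=-5, J=-1, M=6]  = -5

-5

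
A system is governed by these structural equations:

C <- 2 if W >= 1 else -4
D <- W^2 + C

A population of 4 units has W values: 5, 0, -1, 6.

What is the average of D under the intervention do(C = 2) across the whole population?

do(C=2) breaks C's dependence on W. With C=2 fixed, D across the units is 27, 2, 3, 38, mean 17.5.

17.5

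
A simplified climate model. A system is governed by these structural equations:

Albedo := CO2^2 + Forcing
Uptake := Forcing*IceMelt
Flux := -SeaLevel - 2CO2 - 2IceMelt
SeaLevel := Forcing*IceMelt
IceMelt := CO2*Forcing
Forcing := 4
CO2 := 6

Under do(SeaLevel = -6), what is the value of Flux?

The intervention breaks the incoming arrows to SeaLevel: SeaLevel := Forcing*IceMelt no longer applies, and SeaLevel = -6.
IceMelt = CO2*Forcing  [with CO2=6, Forcing=4]  = 24
Flux = -SeaLevel - 2CO2 - 2IceMelt  [with SeaLevel=-6, CO2=6, IceMelt=24]  = -54

-54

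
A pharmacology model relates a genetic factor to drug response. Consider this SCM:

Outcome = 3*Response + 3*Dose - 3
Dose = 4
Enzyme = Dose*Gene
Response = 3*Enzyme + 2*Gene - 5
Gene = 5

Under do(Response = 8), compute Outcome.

Intervening sets Response = 8 and removes its equation (Response = 3*Enzyme + 2*Gene - 5).
Outcome = 3*Response + 3*Dose - 3  [with Response=8, Dose=4]  = 33

33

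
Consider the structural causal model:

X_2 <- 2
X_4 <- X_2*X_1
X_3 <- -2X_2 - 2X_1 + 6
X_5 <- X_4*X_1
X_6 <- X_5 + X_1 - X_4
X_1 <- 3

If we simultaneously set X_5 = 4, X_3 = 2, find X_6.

1

The joint intervention fixes X_5 = 4, X_3 = 2, removing each variable's own equation.
X_4 = X_2*X_1  [with X_2=2, X_1=3]  = 6
X_6 = X_5 + X_1 - X_4  [with X_5=4, X_1=3, X_4=6]  = 1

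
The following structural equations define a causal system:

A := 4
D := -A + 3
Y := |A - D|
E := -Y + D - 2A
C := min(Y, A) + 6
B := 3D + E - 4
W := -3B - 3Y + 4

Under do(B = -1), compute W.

-8

Intervening sets B = -1 and removes its equation (B := 3D + E - 4).
D = -A + 3  [with A=4]  = -1
Y = |A - D|  [with A=4, D=-1]  = 5
W = -3B - 3Y + 4  [with B=-1, Y=5]  = -8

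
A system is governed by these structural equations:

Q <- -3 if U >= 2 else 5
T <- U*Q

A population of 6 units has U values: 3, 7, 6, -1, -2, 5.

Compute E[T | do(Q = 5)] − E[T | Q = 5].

22.5

do(Q=5) breaks Q's dependence on U. With Q=5 fixed, T across the units is 15, 35, 30, -5, -10, 25, mean 15.
E[T|Q=5] averages over only the 2 units with Q=5 (U = -1, -2): T = -5, -10, mean -7.5.
Difference = 15 − (-7.5) = 22.5.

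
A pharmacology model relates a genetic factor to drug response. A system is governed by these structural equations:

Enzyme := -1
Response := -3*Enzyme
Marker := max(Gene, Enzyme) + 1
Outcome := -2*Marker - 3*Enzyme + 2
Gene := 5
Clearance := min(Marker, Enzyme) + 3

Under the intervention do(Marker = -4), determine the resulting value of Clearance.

-1

do(Marker=-4) replaces the equation Marker := max(Gene, Enzyme) + 1 with the constant Marker = -4.
Clearance = min(Marker, Enzyme) + 3  [with Marker=-4, Enzyme=-1]  = -1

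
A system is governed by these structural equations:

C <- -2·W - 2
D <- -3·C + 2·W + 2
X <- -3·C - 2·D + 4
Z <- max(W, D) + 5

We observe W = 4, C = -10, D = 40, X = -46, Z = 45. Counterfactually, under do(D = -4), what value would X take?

The intervention breaks the incoming arrows to D: D <- -3·C + 2·W + 2 no longer applies, and D = -4.
C = -2·W - 2  [with W=4]  = -10
X = -3·C - 2·D + 4  [with C=-10, D=-4]  = 42

42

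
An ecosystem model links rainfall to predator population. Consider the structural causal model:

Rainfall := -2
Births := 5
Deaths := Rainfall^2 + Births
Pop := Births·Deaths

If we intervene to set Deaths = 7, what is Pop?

The intervention breaks the incoming arrows to Deaths: Deaths := Rainfall^2 + Births no longer applies, and Deaths = 7.
Pop = Births·Deaths  [with Births=5, Deaths=7]  = 35

35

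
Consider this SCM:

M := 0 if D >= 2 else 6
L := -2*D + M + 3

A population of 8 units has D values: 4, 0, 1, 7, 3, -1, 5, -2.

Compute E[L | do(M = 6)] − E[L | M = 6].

Every unit gets M=6 under the intervention. L values become 1, 9, 7, -5, 3, 11, -1, 13; E[L|do(M=6)] = 4.75.
Observing M=6 restricts to units where M's equation naturally yields 6: D ∈ {0, 1, -1, -2}. In that subpopulation L = 9, 7, 11, 13, mean 10.
Difference = 4.75 − 10 = -5.25.

-5.25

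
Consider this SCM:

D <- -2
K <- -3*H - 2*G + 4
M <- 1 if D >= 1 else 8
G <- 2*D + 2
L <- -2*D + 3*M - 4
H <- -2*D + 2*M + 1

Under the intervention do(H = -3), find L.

24

do(H=-3) replaces the equation H <- -2*D + 2*M + 1 with the constant H = -3.
L is not downstream of the intervention, so its value is determined by the original equations.
M = 1 if D >= 1 else 8  [with D=-2]  = 8
L = -2*D + 3*M - 4  [with D=-2, M=8]  = 24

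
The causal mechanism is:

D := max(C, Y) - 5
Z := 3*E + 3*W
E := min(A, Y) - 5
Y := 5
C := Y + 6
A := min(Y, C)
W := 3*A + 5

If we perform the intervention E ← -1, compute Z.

57

Intervening sets E = -1 and removes its equation (E := min(A, Y) - 5).
C = Y + 6  [with Y=5]  = 11
A = min(Y, C)  [with Y=5, C=11]  = 5
W = 3*A + 5  [with A=5]  = 20
Z = 3*E + 3*W  [with E=-1, W=20]  = 57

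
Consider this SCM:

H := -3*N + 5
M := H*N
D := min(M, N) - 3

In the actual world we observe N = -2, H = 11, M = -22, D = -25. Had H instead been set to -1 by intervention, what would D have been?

-5

Under do(H=-1), the mechanism H := -3*N + 5 is discarded; H is fixed at -1.
M = H*N  [with H=-1, N=-2]  = 2
D = min(M, N) - 3  [with M=2, N=-2]  = -5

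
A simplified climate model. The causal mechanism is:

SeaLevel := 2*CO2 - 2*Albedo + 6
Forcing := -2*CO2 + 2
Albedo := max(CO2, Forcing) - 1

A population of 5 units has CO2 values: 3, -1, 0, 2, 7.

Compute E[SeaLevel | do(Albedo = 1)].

The intervention sets Albedo=1 in all 5 units regardless of CO2. Recomputing SeaLevel per unit gives 10, 2, 4, 8, 18; average 8.4.

8.4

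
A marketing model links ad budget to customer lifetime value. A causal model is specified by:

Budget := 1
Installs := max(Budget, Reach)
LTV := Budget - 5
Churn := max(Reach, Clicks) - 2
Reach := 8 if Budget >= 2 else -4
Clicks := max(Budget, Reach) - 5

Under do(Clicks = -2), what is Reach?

Under do(Clicks=-2), the mechanism Clicks := max(Budget, Reach) - 5 is discarded; Clicks is fixed at -2.
Since Reach is not a descendant of the intervened variable, it is unaffected.
Reach = 8 if Budget >= 2 else -4  [with Budget=1]  = -4

-4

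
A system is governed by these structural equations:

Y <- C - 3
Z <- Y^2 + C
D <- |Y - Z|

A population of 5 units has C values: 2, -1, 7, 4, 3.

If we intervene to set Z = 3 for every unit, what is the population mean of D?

3.4

The intervention sets Z=3 in all 5 units regardless of C. Recomputing D per unit gives 4, 7, 1, 2, 3; average 3.4.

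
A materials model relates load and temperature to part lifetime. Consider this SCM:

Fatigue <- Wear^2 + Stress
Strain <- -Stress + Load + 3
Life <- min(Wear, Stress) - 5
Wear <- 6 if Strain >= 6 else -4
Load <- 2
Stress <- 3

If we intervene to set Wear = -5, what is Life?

-10

Under do(Wear=-5), the mechanism Wear <- 6 if Strain >= 6 else -4 is discarded; Wear is fixed at -5.
Life = min(Wear, Stress) - 5  [with Wear=-5, Stress=3]  = -10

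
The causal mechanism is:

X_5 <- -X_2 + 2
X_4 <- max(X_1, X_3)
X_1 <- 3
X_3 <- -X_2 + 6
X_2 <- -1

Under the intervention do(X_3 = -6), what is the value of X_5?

3

do(X_3=-6) replaces the equation X_3 <- -X_2 + 6 with the constant X_3 = -6.
X_5 is not downstream of the intervention, so its value is determined by the original equations.
X_5 = -X_2 + 2  [with X_2=-1]  = 3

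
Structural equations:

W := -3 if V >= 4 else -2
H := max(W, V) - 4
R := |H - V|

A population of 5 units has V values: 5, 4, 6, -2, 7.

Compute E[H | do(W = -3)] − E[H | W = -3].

The intervention sets W=-3 in all 5 units regardless of V. Recomputing H per unit gives 1, 0, 2, -6, 3; average 0.
E[H|W=-3] averages over only the 4 units with W=-3 (V = 5, 4, 6, 7): H = 1, 0, 2, 3, mean 1.5.
Difference = 0 − 1.5 = -1.5.

-1.5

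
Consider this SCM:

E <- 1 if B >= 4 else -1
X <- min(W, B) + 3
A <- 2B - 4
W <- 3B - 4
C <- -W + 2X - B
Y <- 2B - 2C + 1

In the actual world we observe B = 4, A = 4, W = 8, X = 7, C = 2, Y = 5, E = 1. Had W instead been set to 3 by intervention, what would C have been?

do(W=3) replaces the equation W <- 3B - 4 with the constant W = 3.
X = min(W, B) + 3  [with W=3, B=4]  = 6
C = -W + 2X - B  [with W=3, X=6, B=4]  = 5

5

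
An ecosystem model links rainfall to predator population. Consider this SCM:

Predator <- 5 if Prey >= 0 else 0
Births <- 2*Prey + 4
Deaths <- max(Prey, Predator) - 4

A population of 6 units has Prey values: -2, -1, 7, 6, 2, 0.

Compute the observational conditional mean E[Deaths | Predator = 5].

Observing Predator=5 restricts to units where Predator's equation naturally yields 5: Prey ∈ {7, 6, 2, 0}. In that subpopulation Deaths = 3, 2, 1, 1, mean 1.75.

1.75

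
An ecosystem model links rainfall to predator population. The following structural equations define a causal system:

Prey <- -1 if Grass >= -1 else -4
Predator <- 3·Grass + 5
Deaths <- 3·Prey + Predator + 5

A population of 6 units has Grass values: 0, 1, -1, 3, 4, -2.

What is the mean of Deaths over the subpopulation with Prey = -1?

Conditioning on Prey=-1 selects the 5 unit(s) with Grass ∈ {0, 1, -1, 3, 4}. Their Deaths values: 7, 10, 4, 16, 19. Mean = 11.2.

11.2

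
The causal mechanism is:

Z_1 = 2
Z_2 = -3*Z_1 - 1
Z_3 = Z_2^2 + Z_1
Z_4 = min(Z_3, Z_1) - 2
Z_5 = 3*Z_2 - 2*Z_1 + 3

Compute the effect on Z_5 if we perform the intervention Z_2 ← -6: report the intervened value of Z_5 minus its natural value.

do(Z_2=-6) replaces the equation Z_2 = -3*Z_1 - 1 with the constant Z_2 = -6.
Z_5 = 3*Z_2 - 2*Z_1 + 3  [with Z_2=-6, Z_1=2]  = -19
Without intervention: Z_2 = -3*Z_1 - 1  [with Z_1=2]  = -7; Z_5 = 3*Z_2 - 2*Z_1 + 3  [with Z_2=-7, Z_1=2]  = -22.
Change = -19 − (-22) = 3.

3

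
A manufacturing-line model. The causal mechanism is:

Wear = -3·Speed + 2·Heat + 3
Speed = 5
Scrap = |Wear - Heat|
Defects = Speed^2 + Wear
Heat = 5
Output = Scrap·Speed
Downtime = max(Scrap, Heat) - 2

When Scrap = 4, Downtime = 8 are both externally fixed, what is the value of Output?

Under do(Scrap = 4, Downtime = 8), each intervened variable's structural equation is replaced by its fixed value.
Output = Scrap·Speed  [with Scrap=4, Speed=5]  = 20

20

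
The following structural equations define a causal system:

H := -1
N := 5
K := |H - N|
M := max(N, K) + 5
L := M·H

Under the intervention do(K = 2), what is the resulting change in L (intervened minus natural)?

1

do(K=2) replaces the equation K := |H - N| with the constant K = 2.
M = max(N, K) + 5  [with N=5, K=2]  = 10
L = M·H  [with M=10, H=-1]  = -10
Without intervention: K = |H - N|  [with H=-1, N=5]  = 6; M = max(N, K) + 5  [with N=5, K=6]  = 11; L = M·H  [with M=11, H=-1]  = -11.
Change = -10 − (-11) = 1.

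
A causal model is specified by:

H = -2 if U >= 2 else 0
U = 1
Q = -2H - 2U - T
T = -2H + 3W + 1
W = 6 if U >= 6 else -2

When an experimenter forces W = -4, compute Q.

9

do(W=-4) replaces the equation W = 6 if U >= 6 else -2 with the constant W = -4.
H = -2 if U >= 2 else 0  [with U=1]  = 0
T = -2H + 3W + 1  [with H=0, W=-4]  = -11
Q = -2H - 2U - T  [with H=0, U=1, T=-11]  = 9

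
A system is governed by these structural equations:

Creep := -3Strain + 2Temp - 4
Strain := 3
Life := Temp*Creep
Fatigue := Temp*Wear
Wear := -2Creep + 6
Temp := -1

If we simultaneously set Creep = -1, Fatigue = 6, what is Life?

1

Setting Creep = -1, Fatigue = 6 by intervention discards those variables' equations.
Life = Temp*Creep  [with Temp=-1, Creep=-1]  = 1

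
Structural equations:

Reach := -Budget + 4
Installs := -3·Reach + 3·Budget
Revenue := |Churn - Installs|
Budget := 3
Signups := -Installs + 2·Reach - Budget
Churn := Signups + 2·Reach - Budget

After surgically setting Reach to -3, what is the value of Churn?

-36

do(Reach=-3) replaces the equation Reach := -Budget + 4 with the constant Reach = -3.
Installs = -3·Reach + 3·Budget  [with Reach=-3, Budget=3]  = 18
Signups = -Installs + 2·Reach - Budget  [with Installs=18, Reach=-3, Budget=3]  = -27
Churn = Signups + 2·Reach - Budget  [with Signups=-27, Reach=-3, Budget=3]  = -36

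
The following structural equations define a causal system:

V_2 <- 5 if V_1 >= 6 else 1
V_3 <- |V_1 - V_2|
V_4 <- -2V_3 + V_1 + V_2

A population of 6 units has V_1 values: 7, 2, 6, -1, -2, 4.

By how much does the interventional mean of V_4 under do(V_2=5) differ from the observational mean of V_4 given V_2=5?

-7.5

Under do(V_2=5), V_2's equation is replaced by V_2=5 for every unit. Per-unit V_4: 8, 1, 9, -8, -11, 7. Mean = 1.
Observing V_2=5 restricts to units where V_2's equation naturally yields 5: V_1 ∈ {7, 6}. In that subpopulation V_4 = 8, 9, mean 8.5.
Difference = 1 − 8.5 = -7.5.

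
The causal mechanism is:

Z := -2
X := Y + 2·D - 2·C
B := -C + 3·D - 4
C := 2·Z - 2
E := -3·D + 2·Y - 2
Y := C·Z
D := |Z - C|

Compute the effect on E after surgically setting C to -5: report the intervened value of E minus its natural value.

-1

do(C=-5) replaces the equation C := 2·Z - 2 with the constant C = -5.
Y = C·Z  [with C=-5, Z=-2]  = 10
D = |Z - C|  [with Z=-2, C=-5]  = 3
E = -3·D + 2·Y - 2  [with D=3, Y=10]  = 9
Without intervention: C = 2·Z - 2  [with Z=-2]  = -6; Y = C·Z  [with C=-6, Z=-2]  = 12; D = |Z - C|  [with Z=-2, C=-6]  = 4; E = -3·D + 2·Y - 2  [with D=4, Y=12]  = 10.
Change = 9 − 10 = -1.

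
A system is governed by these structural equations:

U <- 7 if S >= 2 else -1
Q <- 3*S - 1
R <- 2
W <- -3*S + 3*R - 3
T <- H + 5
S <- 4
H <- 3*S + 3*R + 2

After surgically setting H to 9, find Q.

Under do(H=9), the mechanism H <- 3*S + 3*R + 2 is discarded; H is fixed at 9.
Since Q is not a descendant of the intervened variable, it is unaffected.
Q = 3*S - 1  [with S=4]  = 11

11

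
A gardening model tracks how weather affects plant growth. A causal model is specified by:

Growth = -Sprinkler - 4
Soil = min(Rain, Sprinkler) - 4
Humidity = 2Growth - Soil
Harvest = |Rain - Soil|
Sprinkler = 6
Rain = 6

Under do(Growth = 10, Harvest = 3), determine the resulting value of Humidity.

18

Setting Growth = 10, Harvest = 3 by intervention discards those variables' equations.
Soil = min(Rain, Sprinkler) - 4  [with Rain=6, Sprinkler=6]  = 2
Humidity = 2Growth - Soil  [with Growth=10, Soil=2]  = 18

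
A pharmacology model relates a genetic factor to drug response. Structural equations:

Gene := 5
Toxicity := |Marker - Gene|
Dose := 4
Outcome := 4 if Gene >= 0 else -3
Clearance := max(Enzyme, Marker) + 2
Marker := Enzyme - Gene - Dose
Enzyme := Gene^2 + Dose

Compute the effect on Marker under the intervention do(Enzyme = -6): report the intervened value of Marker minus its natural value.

-35

The intervention breaks the incoming arrows to Enzyme: Enzyme := Gene^2 + Dose no longer applies, and Enzyme = -6.
Marker = Enzyme - Gene - Dose  [with Enzyme=-6, Gene=5, Dose=4]  = -15
Without intervention: Enzyme = Gene^2 + Dose  [with Gene=5, Dose=4]  = 29; Marker = Enzyme - Gene - Dose  [with Enzyme=29, Gene=5, Dose=4]  = 20.
Change = -15 − 20 = -35.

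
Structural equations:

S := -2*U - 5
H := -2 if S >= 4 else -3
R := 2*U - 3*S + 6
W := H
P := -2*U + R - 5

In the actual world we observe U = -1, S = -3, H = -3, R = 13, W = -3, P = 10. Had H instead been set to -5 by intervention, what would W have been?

-5

do(H=-5) replaces the equation H := -2 if S >= 4 else -3 with the constant H = -5.
W = H  [with H=-5]  = -5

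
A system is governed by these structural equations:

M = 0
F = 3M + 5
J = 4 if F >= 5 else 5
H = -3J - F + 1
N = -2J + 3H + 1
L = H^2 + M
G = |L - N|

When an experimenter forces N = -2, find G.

258

Under do(N=-2), the mechanism N = -2J + 3H + 1 is discarded; N is fixed at -2.
F = 3M + 5  [with M=0]  = 5
J = 4 if F >= 5 else 5  [with F=5]  = 4
H = -3J - F + 1  [with J=4, F=5]  = -16
L = H^2 + M  [with H=-16, M=0]  = 256
G = |L - N|  [with L=256, N=-2]  = 258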